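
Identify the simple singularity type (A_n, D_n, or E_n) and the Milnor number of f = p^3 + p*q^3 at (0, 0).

Type E7, Milnor number mu = 7.

The Hessian of f at 0 has rank 0. Corank 2; j^3 = p^3 is a perfect cube, so E-series; the 4-jet and mu = 7 give E_7.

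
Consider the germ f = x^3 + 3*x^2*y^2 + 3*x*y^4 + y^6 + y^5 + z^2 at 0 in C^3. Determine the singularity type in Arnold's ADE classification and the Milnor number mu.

Type E8, Milnor number mu = 8.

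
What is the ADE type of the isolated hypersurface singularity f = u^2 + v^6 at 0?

A_{5}

The Hessian of f at 0 has rank 1. Corank 1: A-series; mu = 5 gives A_5.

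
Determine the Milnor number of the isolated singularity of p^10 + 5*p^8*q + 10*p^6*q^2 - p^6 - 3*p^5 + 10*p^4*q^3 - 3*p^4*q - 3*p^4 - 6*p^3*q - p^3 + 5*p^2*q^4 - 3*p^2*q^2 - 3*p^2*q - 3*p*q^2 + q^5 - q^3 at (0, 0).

The Hessian of f at 0 has rank 0. Corank 2; j^3 = -(p + q)^3 is a perfect cube, so E-series; the 5-jet and mu = 8 give E_8.

8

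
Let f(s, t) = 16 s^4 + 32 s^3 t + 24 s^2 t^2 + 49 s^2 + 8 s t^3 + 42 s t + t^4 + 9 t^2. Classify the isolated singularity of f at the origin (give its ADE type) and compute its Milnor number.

The Hessian of f at 0 is [[98, 42], [42, 18]] with rank 1, so corank 1. A Groebner basis of the Jacobian ideal J(f) in C{s,t} is {t^3, s + 3*t/7}; counting standard monomials gives mu = 3. Corank 1: A-series; mu = 3 gives A_3.

Type A3, Milnor number mu = 3.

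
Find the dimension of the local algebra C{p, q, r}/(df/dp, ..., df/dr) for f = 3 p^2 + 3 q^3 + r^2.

2

The Hessian of f at 0 is [[6, 0, 0], [0, 0, 0], [0, 0, 2]] with rank 2, so corank 1. A Groebner basis of the Jacobian ideal J(f) in C{p,q,r} is {q^2, p, r}; counting standard monomials gives mu = 2. Corank 1: A-series; mu = 2 gives A_2.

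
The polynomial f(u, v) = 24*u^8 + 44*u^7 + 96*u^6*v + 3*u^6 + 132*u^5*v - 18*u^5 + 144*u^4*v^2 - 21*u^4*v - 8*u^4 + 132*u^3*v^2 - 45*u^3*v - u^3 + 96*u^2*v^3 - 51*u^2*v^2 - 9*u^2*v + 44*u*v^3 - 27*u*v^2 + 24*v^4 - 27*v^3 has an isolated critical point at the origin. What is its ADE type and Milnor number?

Type E_7, Milnor number mu = 7.

The Hessian of f at 0 is [[0, 0], [0, 0]] with rank 0, so corank 2. A Groebner basis of the Jacobian ideal J(f) in C{u,v} is {-3*u^2/2231 - 18*u*v/2231 + v^4 - v^3/2231 - 27*v^2/2231, u^3 + 2232*u^2/2231 + 13392*u*v/2231 + 60981*v^3/2231 + 20088*v^2/2231, u^2*v - 497*u^2/2231 - 2982*u*v/2231 - 60734*v^3/6693 - 4473*v^2/2231, 83*u^2/2231 + u*v^2 + 498*u*v/2231 + 20162*v^3/6693 + 747*v^2/2231}; counting standard monomials gives mu = 7. Corank 2; j^3 = -(u + 3*v)^3 is a perfect cube, so E-series; the 4-jet and mu = 7 give E_7.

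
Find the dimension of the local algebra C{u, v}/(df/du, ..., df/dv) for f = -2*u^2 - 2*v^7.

The Hessian of f at 0 has rank 1. Corank 1: A-series; mu = 6 gives A_6.

6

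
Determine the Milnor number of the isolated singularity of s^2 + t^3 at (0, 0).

2

The Hessian of f at 0 is [[2, 0], [0, 0]] with rank 1, so corank 1. A Groebner basis of the Jacobian ideal J(f) in C{s,t} is {t^2, s}; counting standard monomials gives mu = 2. Corank 1: A-series; mu = 2 gives A_2.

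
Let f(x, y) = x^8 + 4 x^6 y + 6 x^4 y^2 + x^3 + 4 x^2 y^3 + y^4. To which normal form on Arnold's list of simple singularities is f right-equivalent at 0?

E6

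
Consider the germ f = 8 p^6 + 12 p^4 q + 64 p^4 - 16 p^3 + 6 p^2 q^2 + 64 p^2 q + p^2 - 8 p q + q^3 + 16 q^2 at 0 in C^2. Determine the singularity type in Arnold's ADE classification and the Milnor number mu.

The Hessian of f at 0 has rank 1. Corank 1: A-series; mu = 2 gives A_2.

Type A2, Milnor number mu = 2.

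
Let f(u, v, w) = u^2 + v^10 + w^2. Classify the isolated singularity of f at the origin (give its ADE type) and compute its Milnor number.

The Hessian of f at 0 is [[2, 0, 0], [0, 0, 0], [0, 0, 2]] with rank 2, so corank 1. A Groebner basis of the Jacobian ideal J(f) in C{u,v,w} is {v^9, u, w}; counting standard monomials gives mu = 9. Corank 1: A-series; mu = 9 gives A_9.

Type A_9, Milnor number mu = 9.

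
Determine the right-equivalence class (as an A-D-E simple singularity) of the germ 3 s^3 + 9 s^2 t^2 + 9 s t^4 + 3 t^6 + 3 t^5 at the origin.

The Hessian of f at 0 is [[0, 0], [0, 0]] with rank 0, so corank 2. A Groebner basis of the Jacobian ideal J(f) in C{s,t} is {t^4, s^3, s^2/2 + s*t^2}; counting standard monomials gives mu = 8. Corank 2; j^3 = 3*s^3 is a perfect cube, so E-series; the 5-jet and mu = 8 give E_8.

E_{8}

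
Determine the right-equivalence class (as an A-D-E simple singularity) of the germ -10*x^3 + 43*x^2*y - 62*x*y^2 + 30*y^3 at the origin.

The Hessian of f at 0 has rank 0. Corank 2; j^3 = -(2*x - 3*y)*(5*x^2 - 14*x*y + 10*y^2) splits into three distinct lines over C (the quadratic factor has nonzero discriminant), so D_4.

D4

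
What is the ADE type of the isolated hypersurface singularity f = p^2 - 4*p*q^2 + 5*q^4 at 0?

The Hessian of f at 0 has rank 1. Corank 1: A-series; mu = 3 gives A_3.

A_{3}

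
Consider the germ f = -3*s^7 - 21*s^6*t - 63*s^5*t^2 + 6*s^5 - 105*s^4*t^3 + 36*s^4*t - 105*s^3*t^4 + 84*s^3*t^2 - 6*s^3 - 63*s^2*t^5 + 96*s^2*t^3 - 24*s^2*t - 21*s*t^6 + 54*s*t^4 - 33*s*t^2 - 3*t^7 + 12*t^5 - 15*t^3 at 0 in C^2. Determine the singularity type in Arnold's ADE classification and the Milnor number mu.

Type D_4, Milnor number mu = 4.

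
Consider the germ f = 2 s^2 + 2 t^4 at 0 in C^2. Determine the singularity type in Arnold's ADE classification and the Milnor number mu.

Type A_{3}, Milnor number mu = 3.

The Hessian of f at 0 has rank 1. Corank 1: A-series; mu = 3 gives A_3.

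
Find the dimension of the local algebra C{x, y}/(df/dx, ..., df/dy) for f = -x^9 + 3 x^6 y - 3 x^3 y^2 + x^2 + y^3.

2

The Hessian of f at 0 is [[2, 0], [0, 0]] with rank 1, so corank 1. A Groebner basis of the Jacobian ideal J(f) in C{x,y} is {y^2, x}; counting standard monomials gives mu = 2. Corank 1: A-series; mu = 2 gives A_2.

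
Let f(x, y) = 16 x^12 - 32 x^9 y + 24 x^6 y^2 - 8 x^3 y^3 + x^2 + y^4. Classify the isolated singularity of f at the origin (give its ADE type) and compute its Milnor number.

Type A3, Milnor number mu = 3.

The Hessian of f at 0 has rank 1. Corank 1: A-series; mu = 3 gives A_3.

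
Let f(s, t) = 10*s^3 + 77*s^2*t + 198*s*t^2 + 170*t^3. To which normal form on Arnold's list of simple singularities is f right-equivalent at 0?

The Hessian of f at 0 is [[0, 0], [0, 0]] with rank 0, so corank 2. A Groebner basis of the Jacobian ideal J(f) in C{s,t} is {t^3, s^2 - 6*t^2, s*t + 27*t^2/11}; counting standard monomials gives mu = 4. Corank 2; j^3 = (2*s + 5*t)*(5*s^2 + 26*s*t + 34*t^2) splits into three distinct lines over C (the quadratic factor has nonzero discriminant), so D_4.

D_{4}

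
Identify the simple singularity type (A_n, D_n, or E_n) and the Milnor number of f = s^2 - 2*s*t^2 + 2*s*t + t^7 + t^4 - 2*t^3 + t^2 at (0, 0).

Type A_{6}, Milnor number mu = 6.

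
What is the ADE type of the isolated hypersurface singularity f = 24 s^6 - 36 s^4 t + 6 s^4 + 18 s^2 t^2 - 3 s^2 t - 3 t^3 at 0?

D_{4}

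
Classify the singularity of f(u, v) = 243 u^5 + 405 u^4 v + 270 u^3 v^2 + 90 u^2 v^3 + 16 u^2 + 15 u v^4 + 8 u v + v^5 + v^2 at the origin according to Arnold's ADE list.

A_{4}

The Hessian of f at 0 is [[32, 8], [8, 2]] with rank 1, so corank 1. A Groebner basis of the Jacobian ideal J(f) in C{u,v} is {v^4, u + v/4}; counting standard monomials gives mu = 4. Corank 1: A-series; mu = 4 gives A_4.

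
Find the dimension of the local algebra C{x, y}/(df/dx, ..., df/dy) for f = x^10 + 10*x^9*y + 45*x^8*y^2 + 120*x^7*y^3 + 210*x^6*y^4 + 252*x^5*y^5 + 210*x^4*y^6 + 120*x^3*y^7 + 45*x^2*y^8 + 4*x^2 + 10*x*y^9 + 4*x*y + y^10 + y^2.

The Hessian of f at 0 has rank 1. Corank 1: A-series; mu = 9 gives A_9.

9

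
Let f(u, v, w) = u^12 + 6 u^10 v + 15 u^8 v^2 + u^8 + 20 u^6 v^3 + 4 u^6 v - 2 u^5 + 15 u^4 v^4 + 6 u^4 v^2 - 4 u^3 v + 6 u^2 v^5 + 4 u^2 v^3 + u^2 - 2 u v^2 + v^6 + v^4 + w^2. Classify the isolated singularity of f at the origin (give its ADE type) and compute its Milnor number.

Type A5, Milnor number mu = 5.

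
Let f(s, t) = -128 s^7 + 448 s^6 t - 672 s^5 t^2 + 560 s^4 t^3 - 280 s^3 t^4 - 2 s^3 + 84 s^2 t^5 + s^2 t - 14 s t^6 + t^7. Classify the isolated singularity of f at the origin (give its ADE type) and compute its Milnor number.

Type D_{8}, Milnor number mu = 8.

The Hessian of f at 0 has rank 0. Corank 2; j^3 = -s^2*(2*s - t) has shape L^2 M (L != M), so D-series; mu = 8 gives D_8.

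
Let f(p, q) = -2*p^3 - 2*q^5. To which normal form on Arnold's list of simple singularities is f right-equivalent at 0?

E_{8}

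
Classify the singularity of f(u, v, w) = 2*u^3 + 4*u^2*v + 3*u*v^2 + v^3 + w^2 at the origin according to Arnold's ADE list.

D_4

The Hessian of f at 0 is [[0, 0, 0], [0, 0, 0], [0, 0, 2]] with rank 1, so corank 2. A Groebner basis of the Jacobian ideal J(f) in C{u,v,w} is {v^3, u^2 - 3*v^2/2, u*v + 3*v^2/2, w}; counting standard monomials gives mu = 4. Corank 2; j^3 = (u + v)*(2*u^2 + 2*u*v + v^2) splits into three distinct lines over C (the quadratic factor has nonzero discriminant), so D_4.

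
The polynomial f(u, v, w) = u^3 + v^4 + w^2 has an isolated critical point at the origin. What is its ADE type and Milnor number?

Type E6, Milnor number mu = 6.

The Hessian of f at 0 has rank 1. Corank 2; j^3 = u^3 is a perfect cube, so E-series; the 4-jet and mu = 6 give E_6.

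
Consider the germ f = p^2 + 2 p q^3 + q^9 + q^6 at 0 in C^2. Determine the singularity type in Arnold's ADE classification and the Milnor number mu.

Type A_{8}, Milnor number mu = 8.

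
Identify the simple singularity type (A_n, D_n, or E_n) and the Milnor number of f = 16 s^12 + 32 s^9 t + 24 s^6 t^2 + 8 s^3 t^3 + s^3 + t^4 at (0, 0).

Type E6, Milnor number mu = 6.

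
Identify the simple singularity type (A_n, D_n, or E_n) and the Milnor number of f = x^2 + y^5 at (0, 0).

The Hessian of f at 0 has rank 1. Corank 1: A-series; mu = 4 gives A_4.

Type A4, Milnor number mu = 4.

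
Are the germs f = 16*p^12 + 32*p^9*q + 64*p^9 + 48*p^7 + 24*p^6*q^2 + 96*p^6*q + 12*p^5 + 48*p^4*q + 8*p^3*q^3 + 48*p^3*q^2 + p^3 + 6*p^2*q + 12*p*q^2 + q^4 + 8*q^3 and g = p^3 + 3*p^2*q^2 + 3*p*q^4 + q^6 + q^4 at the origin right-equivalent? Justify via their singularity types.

Yes.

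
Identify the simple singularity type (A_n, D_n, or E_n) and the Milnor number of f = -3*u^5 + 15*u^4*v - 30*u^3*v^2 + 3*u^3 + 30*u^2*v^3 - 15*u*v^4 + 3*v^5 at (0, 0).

Type E_{8}, Milnor number mu = 8.

The Hessian of f at 0 is [[0, 0], [0, 0]] with rank 0, so corank 2. A Groebner basis of the Jacobian ideal J(f) in C{u,v} is {v^5, u*v^3 - v^4/4, u^2}; counting standard monomials gives mu = 8. Corank 2; j^3 = 3*u^3 is a perfect cube, so E-series; the 5-jet and mu = 8 give E_8.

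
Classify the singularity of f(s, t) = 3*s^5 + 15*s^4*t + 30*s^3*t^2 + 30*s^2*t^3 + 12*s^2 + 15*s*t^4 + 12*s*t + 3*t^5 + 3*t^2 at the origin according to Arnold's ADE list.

A4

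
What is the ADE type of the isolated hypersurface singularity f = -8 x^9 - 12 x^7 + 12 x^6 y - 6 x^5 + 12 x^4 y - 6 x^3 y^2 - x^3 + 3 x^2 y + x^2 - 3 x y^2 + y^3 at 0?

The Hessian of f at 0 is [[2, 0], [0, 0]] with rank 1, so corank 1. A Groebner basis of the Jacobian ideal J(f) in C{x,y} is {y^2, x}; counting standard monomials gives mu = 2. Corank 1: A-series; mu = 2 gives A_2.

A_2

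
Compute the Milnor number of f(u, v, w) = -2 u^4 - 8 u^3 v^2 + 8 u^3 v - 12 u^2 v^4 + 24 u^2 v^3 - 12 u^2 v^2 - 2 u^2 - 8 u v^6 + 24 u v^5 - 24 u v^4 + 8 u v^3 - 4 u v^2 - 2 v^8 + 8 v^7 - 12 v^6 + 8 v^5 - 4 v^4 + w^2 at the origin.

The Hessian of f at 0 is [[-4, 0, 0], [0, 0, 0], [0, 0, 2]] with rank 2, so corank 1. A Groebner basis of the Jacobian ideal J(f) in C{u,v,w} is {u^2, u*v, u + v^2, w}; counting standard monomials gives mu = 3. Corank 1: A-series; mu = 3 gives A_3.

3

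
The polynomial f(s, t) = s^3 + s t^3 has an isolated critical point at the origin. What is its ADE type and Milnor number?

Type E_7, Milnor number mu = 7.

The Hessian of f at 0 has rank 0. Corank 2; j^3 = s^3 is a perfect cube, so E-series; the 4-jet and mu = 7 give E_7.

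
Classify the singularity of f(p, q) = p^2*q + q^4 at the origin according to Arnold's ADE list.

The Hessian of f at 0 is [[0, 0], [0, 0]] with rank 0, so corank 2. A Groebner basis of the Jacobian ideal J(f) in C{p,q} is {p^3, p^2/4 + q^3, p*q}; counting standard monomials gives mu = 5. Corank 2; j^3 = p^2*q has shape L^2 M (L != M), so D-series; mu = 5 gives D_5.

D5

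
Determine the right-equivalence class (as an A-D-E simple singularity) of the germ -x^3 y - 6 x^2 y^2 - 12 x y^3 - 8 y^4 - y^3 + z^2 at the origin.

The Hessian of f at 0 has rank 1. Corank 2; j^3 = -y^3 is a perfect cube, so E-series; the 4-jet and mu = 7 give E_7.

E_7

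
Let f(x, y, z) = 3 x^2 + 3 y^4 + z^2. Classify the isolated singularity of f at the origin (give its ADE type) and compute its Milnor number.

Type A3, Milnor number mu = 3.

The Hessian of f at 0 has rank 2. Corank 1: A-series; mu = 3 gives A_3.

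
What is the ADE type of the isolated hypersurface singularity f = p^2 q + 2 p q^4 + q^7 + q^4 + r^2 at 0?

D_{5}

The Hessian of f at 0 has rank 1. Corank 2; j^3 = p^2*q has shape L^2 M (L != M), so D-series; mu = 5 gives D_5.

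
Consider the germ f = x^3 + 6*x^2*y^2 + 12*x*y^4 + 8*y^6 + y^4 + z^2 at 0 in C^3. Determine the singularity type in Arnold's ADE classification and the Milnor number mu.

The Hessian of f at 0 has rank 1. Corank 2; j^3 = x^3 is a perfect cube, so E-series; the 4-jet and mu = 6 give E_6.

Type E_{6}, Milnor number mu = 6.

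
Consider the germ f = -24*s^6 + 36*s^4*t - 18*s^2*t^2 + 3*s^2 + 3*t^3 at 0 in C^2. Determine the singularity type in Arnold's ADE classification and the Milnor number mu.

The Hessian of f at 0 has rank 1. Corank 1: A-series; mu = 2 gives A_2.

Type A_{2}, Milnor number mu = 2.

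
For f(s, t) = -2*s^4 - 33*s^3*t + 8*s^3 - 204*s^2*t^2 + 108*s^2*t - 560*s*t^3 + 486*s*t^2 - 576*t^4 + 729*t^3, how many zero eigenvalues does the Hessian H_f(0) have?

The Hessian at 0 is [[0, 0], [0, 0]] of rank 0; hence corank 2.

2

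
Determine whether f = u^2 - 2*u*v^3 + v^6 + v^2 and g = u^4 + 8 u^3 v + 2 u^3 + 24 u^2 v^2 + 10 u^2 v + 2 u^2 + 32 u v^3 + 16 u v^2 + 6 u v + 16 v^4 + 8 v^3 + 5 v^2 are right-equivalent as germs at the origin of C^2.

Yes.

The Hessian of f at 0 has rank 2. Corank 0: nondegenerate Morse point, so A_1. The Hessian of g at 0 has rank 2. Corank 0: nondegenerate Morse point, so A_1. Both have type A_1, hence right-equivalent.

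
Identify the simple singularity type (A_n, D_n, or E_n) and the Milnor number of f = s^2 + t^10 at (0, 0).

Type A_9, Milnor number mu = 9.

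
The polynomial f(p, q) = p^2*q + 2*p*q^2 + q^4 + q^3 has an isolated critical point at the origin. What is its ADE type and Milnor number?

The Hessian of f at 0 is [[0, 0], [0, 0]] with rank 0, so corank 2. A Groebner basis of the Jacobian ideal J(f) in C{p,q} is {p^3 - p^2/4 + q^2/4, p^2/4 + q^3 - q^2/4, p*q + q^2}; counting standard monomials gives mu = 5. Corank 2; j^3 = q*(p + q)^2 has shape L^2 M (L != M), so D-series; mu = 5 gives D_5.

Type D_5, Milnor number mu = 5.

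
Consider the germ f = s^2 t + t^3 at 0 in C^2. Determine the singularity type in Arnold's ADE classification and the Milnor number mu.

Type D_{4}, Milnor number mu = 4.

The Hessian of f at 0 is [[0, 0], [0, 0]] with rank 0, so corank 2. A Groebner basis of the Jacobian ideal J(f) in C{s,t} is {t^3, s^2 + 3*t^2, s*t}; counting standard monomials gives mu = 4. Corank 2; j^3 = t*(s^2 + t^2) splits into three distinct lines over C (the quadratic factor has nonzero discriminant), so D_4.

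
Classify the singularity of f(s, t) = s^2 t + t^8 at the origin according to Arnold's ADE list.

The Hessian of f at 0 is [[0, 0], [0, 0]] with rank 0, so corank 2. A Groebner basis of the Jacobian ideal J(f) in C{s,t} is {s^2/8 + t^7, s^3, s*t}; counting standard monomials gives mu = 9. Corank 2; j^3 = s^2*t has shape L^2 M (L != M), so D-series; mu = 9 gives D_9.

D9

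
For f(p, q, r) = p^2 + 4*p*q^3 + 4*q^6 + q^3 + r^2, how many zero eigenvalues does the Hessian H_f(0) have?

1

Hessian at 0 has rank 2.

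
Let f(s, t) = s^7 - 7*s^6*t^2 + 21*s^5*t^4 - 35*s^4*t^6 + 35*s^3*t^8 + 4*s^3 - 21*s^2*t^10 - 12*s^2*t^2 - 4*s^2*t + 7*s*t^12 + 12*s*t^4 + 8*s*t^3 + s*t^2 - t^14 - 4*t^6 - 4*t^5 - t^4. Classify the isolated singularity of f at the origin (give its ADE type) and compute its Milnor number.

Type D_{8}, Milnor number mu = 8.

The Hessian of f at 0 is [[0, 0], [0, 0]] with rank 0, so corank 2. A Groebner basis of the Jacobian ideal J(f) in C{s,t} is {-s^2 + s*t/2 + t^4 + t^3/2, s^3 - 3*s^2*t/2 + 3*s^2/4 - 1045*s*t/56 + 1017*t^3/56 + 64*t^2/7, -s^2 + s*t^2 + s*t/2}; counting standard monomials gives mu = 8. Corank 2; j^3 = s*(2*s - t)^2 has shape L^2 M (L != M), so D-series; mu = 8 gives D_8.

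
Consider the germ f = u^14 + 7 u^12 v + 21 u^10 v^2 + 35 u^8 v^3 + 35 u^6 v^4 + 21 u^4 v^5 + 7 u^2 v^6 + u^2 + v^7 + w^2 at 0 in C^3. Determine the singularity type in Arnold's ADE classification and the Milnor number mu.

The Hessian of f at 0 has rank 2. Corank 1: A-series; mu = 6 gives A_6.

Type A6, Milnor number mu = 6.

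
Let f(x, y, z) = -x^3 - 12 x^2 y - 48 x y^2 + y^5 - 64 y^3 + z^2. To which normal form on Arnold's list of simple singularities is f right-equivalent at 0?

The Hessian of f at 0 has rank 1. Corank 2; j^3 = -(x + 4*y)^3 is a perfect cube, so E-series; the 5-jet and mu = 8 give E_8.

E8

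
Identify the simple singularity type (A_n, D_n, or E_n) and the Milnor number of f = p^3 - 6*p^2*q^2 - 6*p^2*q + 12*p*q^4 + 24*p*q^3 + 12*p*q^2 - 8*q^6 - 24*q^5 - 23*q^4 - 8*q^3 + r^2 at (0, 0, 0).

Type E_6, Milnor number mu = 6.

The Hessian of f at 0 is [[0, 0, 0], [0, 0, 0], [0, 0, 2]] with rank 1, so corank 2. A Groebner basis of the Jacobian ideal J(f) in C{p,q,r} is {p^3 - 3*p^2 + 12*p*q - 12*q^2, p^2*q - p^2 + 4*p*q - 4*q^2, -p^2/4 + p*q^2 + p*q - q^2, q^3, r}; counting standard monomials gives mu = 6. Corank 2; j^3 = (p - 2*q)^3 is a perfect cube, so E-series; the 4-jet and mu = 6 give E_6.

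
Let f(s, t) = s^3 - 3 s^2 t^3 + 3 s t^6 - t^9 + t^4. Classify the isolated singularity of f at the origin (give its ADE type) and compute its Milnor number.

Type E_{6}, Milnor number mu = 6.

The Hessian of f at 0 has rank 0. Corank 2; j^3 = s^3 is a perfect cube, so E-series; the 4-jet and mu = 6 give E_6.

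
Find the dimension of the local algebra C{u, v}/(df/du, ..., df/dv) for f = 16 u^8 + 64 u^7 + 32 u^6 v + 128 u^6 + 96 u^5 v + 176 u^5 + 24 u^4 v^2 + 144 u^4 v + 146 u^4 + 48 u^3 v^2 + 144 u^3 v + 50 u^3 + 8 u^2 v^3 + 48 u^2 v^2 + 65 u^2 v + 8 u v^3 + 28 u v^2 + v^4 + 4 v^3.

5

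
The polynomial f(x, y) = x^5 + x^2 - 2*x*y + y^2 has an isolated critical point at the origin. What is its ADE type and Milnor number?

Type A_{4}, Milnor number mu = 4.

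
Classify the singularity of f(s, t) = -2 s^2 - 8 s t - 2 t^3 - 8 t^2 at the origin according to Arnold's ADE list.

A_2

The Hessian of f at 0 has rank 1. Corank 1: A-series; mu = 2 gives A_2.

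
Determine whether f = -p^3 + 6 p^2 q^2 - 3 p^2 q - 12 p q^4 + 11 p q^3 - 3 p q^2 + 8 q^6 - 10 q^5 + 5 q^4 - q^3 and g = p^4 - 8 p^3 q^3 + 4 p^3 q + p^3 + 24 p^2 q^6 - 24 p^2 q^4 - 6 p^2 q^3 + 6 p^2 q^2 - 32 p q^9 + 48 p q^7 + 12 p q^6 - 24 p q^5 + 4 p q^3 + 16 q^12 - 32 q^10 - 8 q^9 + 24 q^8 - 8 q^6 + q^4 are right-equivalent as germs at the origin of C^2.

The Hessian of f at 0 is [[0, 0], [0, 0]] with rank 0, so corank 2. A Groebner basis of the Jacobian ideal J(f) in C{p,q} is {-p^2/4 - p*q/2 + q^4 - q^3/12 - q^2/4, p^3 - 7*p^2/4 - 7*p*q/2 + 5*q^3/12 - 7*q^2/4, p^2*q + 13*p^2/12 + 13*p*q/6 - 23*q^3/36 + 13*q^2/12, -p^2/2 + p*q^2 - p*q + 5*q^3/6 - q^2/2}; counting standard monomials gives mu = 7. Corank 2; j^3 = -(p + q)^3 is a perfect cube, so E-series; the 4-jet and mu = 7 give E_7. The Hessian of g at 0 is [[0, 0], [0, 0]] with rank 0, so corank 2. A Groebner basis of the Jacobian ideal J(g) in C{p,q} is {q^4, p*q^2 + q^3/3, p^2}; counting standard monomials gives mu = 6. Corank 2; j^3 = p^3 is a perfect cube, so E-series; the 4-jet and mu = 6 give E_6. f is E_7 but g is E_6, hence not right-equivalent.

No.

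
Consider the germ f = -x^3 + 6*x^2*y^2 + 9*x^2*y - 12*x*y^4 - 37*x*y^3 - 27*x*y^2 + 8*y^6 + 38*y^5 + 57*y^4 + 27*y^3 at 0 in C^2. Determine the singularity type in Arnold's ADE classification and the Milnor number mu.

The Hessian of f at 0 has rank 0. Corank 2; j^3 = -(x - 3*y)^3 is a perfect cube, so E-series; the 4-jet and mu = 7 give E_7.

Type E_7, Milnor number mu = 7.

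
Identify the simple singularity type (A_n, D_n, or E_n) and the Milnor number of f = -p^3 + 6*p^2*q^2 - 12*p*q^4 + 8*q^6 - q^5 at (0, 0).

Type E_{8}, Milnor number mu = 8.

The Hessian of f at 0 is [[0, 0], [0, 0]] with rank 0, so corank 2. A Groebner basis of the Jacobian ideal J(f) in C{p,q} is {q^4, p^3, -p^2/4 + p*q^2}; counting standard monomials gives mu = 8. Corank 2; j^3 = -p^3 is a perfect cube, so E-series; the 5-jet and mu = 8 give E_8.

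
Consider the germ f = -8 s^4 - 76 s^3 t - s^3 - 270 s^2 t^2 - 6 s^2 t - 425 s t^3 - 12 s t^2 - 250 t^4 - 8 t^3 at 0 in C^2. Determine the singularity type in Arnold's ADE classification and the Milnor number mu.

The Hessian of f at 0 is [[0, 0], [0, 0]] with rank 0, so corank 2. A Groebner basis of the Jacobian ideal J(f) in C{s,t} is {3*s^2/4 + 3*s*t + t^4 + t^3/4 + 3*t^2, s^3 + 27*s^2/2 + 54*s*t + 25*t^3/2 + 54*t^2, s^2*t - 17*s^2/4 - 17*s*t - 65*t^3/12 - 17*t^2, s^2 + s*t^2 + 4*s*t + 7*t^3/3 + 4*t^2}; counting standard monomials gives mu = 7. Corank 2; j^3 = -(s + 2*t)^3 is a perfect cube, so E-series; the 4-jet and mu = 7 give E_7.

Type E7, Milnor number mu = 7.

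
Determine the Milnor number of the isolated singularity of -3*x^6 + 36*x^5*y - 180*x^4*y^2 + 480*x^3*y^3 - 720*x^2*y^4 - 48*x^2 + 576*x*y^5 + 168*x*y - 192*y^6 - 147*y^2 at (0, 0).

The Hessian of f at 0 has rank 1. Corank 1: A-series; mu = 5 gives A_5.

5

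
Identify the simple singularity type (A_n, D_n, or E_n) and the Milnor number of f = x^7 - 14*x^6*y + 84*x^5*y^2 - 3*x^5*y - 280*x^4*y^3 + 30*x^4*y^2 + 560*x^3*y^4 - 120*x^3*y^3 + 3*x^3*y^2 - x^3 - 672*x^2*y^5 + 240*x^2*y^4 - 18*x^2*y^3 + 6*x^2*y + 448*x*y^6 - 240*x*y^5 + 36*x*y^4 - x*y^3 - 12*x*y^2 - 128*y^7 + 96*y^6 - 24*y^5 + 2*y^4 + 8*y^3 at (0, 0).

Type E_7, Milnor number mu = 7.

The Hessian of f at 0 is [[0, 0], [0, 0]] with rank 0, so corank 2. A Groebner basis of the Jacobian ideal J(f) in C{x,y} is {x^3 - 6*x^2*y - 48*x^2 + 192*x*y - 192*y^2, 6*x^2 + x*y^2 - 24*x*y + 24*y^2, 3*x^2 - 12*x*y + y^3 + 12*y^2}; counting standard monomials gives mu = 7. Corank 2; j^3 = -(x - 2*y)^3 is a perfect cube, so E-series; the 4-jet and mu = 7 give E_7.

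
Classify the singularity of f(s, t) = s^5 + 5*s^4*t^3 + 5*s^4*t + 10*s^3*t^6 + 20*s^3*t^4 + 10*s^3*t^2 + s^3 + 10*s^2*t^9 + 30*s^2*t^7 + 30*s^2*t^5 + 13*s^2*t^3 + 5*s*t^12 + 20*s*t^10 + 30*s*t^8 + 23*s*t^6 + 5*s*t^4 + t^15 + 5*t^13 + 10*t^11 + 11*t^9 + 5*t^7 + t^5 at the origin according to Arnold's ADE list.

The Hessian of f at 0 is [[0, 0], [0, 0]] with rank 0, so corank 2. A Groebner basis of the Jacobian ideal J(f) in C{s,t} is {s^2/2 + s*t^3, -2*s^2 + t^4, s^3, s^2*t}; counting standard monomials gives mu = 8. Corank 2; j^3 = s^3 is a perfect cube, so E-series; the 5-jet and mu = 8 give E_8.

E_{8}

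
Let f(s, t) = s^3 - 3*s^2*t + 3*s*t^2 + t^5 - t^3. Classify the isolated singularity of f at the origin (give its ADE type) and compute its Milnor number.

Type E_{8}, Milnor number mu = 8.

The Hessian of f at 0 has rank 0. Corank 2; j^3 = (s - t)^3 is a perfect cube, so E-series; the 5-jet and mu = 8 give E_8.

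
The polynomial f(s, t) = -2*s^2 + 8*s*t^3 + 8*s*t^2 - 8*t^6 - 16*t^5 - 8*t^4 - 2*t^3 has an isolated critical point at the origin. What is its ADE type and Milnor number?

Type A_{2}, Milnor number mu = 2.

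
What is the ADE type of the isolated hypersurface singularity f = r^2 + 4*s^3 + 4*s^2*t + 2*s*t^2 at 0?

D_{4}

The Hessian of f at 0 is [[0, 0, 0], [0, 0, 0], [0, 0, 2]] with rank 1, so corank 2. A Groebner basis of the Jacobian ideal J(f) in C{s,t,r} is {t^3, s^2 + t^2/2, s*t - t^2/2, r}; counting standard monomials gives mu = 4. Corank 2; j^3 = 2*s*(2*s^2 + 2*s*t + t^2) splits into three distinct lines over C (the quadratic factor has nonzero discriminant), so D_4.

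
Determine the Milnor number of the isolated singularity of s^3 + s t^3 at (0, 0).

7

The Hessian of f at 0 has rank 0. Corank 2; j^3 = s^3 is a perfect cube, so E-series; the 4-jet and mu = 7 give E_7.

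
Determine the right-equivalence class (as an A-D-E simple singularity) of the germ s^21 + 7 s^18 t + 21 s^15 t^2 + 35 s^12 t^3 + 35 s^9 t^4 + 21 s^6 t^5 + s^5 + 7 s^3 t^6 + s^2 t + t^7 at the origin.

D8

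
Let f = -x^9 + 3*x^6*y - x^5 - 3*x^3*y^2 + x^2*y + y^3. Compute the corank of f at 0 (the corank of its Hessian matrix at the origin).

2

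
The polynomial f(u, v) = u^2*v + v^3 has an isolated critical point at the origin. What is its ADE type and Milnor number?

Type D_4, Milnor number mu = 4.

The Hessian of f at 0 has rank 0. Corank 2; j^3 = v*(u^2 + v^2) splits into three distinct lines over C (the quadratic factor has nonzero discriminant), so D_4.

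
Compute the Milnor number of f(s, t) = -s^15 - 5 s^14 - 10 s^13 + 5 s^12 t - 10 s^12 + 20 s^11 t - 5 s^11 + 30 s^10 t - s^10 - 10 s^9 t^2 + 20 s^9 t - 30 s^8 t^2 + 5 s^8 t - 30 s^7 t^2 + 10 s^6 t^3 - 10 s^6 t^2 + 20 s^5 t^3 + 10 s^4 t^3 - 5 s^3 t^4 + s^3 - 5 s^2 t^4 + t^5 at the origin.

8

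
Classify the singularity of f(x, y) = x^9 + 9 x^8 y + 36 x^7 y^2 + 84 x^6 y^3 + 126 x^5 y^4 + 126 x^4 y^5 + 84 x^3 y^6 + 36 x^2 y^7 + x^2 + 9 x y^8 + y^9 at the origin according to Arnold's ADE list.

The Hessian of f at 0 has rank 1. Corank 1: A-series; mu = 8 gives A_8.

A8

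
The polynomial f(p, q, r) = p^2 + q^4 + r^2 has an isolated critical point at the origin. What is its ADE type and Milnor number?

Type A_3, Milnor number mu = 3.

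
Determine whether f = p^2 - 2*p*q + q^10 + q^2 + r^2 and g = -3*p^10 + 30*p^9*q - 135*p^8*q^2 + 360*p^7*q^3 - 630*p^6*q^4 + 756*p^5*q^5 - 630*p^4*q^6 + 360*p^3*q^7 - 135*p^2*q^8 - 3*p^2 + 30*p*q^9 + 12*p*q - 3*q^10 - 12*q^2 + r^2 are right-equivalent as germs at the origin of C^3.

Yes.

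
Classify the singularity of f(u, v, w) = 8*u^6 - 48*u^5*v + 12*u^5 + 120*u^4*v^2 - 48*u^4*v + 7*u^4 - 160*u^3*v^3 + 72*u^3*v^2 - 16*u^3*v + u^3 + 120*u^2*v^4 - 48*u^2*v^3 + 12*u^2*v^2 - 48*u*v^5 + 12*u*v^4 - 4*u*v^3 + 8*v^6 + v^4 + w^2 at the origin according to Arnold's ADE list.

E_{6}

The Hessian of f at 0 is [[0, 0, 0], [0, 0, 0], [0, 0, 2]] with rank 1, so corank 2. A Groebner basis of the Jacobian ideal J(f) in C{u,v,w} is {u^3, u^2*v, u^2/4 + u*v^2, 3*u^2/4 + v^3, w}; counting standard monomials gives mu = 6. Corank 2; j^3 = u^3 is a perfect cube, so E-series; the 4-jet and mu = 6 give E_6.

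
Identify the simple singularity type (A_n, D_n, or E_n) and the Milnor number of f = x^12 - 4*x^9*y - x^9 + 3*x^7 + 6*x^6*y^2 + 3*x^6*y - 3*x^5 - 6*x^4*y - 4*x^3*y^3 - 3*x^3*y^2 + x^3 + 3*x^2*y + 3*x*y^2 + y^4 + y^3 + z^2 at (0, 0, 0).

The Hessian of f at 0 is [[0, 0, 0], [0, 0, 0], [0, 0, 2]] with rank 1, so corank 2. A Groebner basis of the Jacobian ideal J(f) in C{x,y,z} is {y^3, x^2 + 2*x*y + y^2, z}; counting standard monomials gives mu = 6. Corank 2; j^3 = (x + y)^3 is a perfect cube, so E-series; the 4-jet and mu = 6 give E_6.

Type E_{6}, Milnor number mu = 6.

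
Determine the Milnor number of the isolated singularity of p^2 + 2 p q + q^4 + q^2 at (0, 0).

The Hessian of f at 0 has rank 1. Corank 1: A-series; mu = 3 gives A_3.

3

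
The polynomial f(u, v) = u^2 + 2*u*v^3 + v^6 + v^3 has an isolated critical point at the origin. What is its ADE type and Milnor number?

The Hessian of f at 0 has rank 1. Corank 1: A-series; mu = 2 gives A_2.

Type A_2, Milnor number mu = 2.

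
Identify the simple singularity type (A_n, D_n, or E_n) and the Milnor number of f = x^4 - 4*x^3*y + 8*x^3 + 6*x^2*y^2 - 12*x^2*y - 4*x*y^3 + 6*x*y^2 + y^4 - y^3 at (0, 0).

Type E_6, Milnor number mu = 6.

The Hessian of f at 0 is [[0, 0], [0, 0]] with rank 0, so corank 2. A Groebner basis of the Jacobian ideal J(f) in C{x,y} is {y^4, x*y^2 - 2*y^3/3, x^2 - x*y + y^2/4}; counting standard monomials gives mu = 6. Corank 2; j^3 = (2*x - y)^3 is a perfect cube, so E-series; the 4-jet and mu = 6 give E_6.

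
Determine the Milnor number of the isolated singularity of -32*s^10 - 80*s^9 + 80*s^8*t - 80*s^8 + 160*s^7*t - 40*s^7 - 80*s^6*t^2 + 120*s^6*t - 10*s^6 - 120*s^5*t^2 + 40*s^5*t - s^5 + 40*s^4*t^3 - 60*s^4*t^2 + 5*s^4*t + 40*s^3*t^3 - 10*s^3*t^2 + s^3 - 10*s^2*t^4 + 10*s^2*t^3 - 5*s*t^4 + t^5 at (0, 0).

8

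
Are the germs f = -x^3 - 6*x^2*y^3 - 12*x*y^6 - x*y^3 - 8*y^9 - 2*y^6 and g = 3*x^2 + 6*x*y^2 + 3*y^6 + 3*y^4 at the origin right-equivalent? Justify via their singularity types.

No.

The Hessian of f at 0 is [[0, 0], [0, 0]] with rank 0, so corank 2. A Groebner basis of the Jacobian ideal J(f) in C{x,y} is {x^3, x*y^2, 3*x^2 + y^3}; counting standard monomials gives mu = 7. Corank 2; j^3 = -x^3 is a perfect cube, so E-series; the 4-jet and mu = 7 give E_7. The Hessian of g at 0 is [[6, 0], [0, 0]] with rank 1, so corank 1. A Groebner basis of the Jacobian ideal J(g) in C{x,y} is {x^3, x^2*y, x + y^2}; counting standard monomials gives mu = 5. Corank 1: A-series; mu = 5 gives A_5. f is E_7 but g is A_5, hence not right-equivalent.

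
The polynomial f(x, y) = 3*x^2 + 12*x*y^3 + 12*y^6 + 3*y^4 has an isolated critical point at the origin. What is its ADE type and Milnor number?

Type A_{3}, Milnor number mu = 3.

The Hessian of f at 0 has rank 1. Corank 1: A-series; mu = 3 gives A_3.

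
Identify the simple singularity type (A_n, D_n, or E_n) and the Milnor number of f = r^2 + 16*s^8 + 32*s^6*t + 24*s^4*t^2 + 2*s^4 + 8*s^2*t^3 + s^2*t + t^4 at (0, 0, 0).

The Hessian of f at 0 has rank 1. Corank 2; j^3 = s^2*t has shape L^2 M (L != M), so D-series; mu = 5 gives D_5.

Type D_{5}, Milnor number mu = 5.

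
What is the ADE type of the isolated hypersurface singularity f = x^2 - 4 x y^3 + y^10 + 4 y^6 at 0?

A_{9}

The Hessian of f at 0 has rank 1. Corank 1: A-series; mu = 9 gives A_9.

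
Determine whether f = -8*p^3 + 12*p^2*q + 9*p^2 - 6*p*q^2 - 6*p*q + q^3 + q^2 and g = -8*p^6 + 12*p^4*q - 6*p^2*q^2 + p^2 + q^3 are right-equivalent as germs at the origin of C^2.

The Hessian of f at 0 has rank 1. Corank 1: A-series; mu = 2 gives A_2. The Hessian of g at 0 has rank 1. Corank 1: A-series; mu = 2 gives A_2. Both have type A_2, hence right-equivalent.

Yes.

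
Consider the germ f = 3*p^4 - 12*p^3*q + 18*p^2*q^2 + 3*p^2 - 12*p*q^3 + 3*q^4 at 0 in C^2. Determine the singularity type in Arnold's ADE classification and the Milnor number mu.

The Hessian of f at 0 has rank 1. Corank 1: A-series; mu = 3 gives A_3.

Type A_3, Milnor number mu = 3.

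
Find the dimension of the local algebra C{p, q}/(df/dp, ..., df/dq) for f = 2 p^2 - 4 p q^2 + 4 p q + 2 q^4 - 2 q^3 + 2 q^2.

2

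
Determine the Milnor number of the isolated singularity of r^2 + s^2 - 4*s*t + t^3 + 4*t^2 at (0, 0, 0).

The Hessian of f at 0 is [[2, -4, 0], [-4, 8, 0], [0, 0, 2]] with rank 2, so corank 1. A Groebner basis of the Jacobian ideal J(f) in C{s,t,r} is {t^2, s - 2*t, r}; counting standard monomials gives mu = 2. Corank 1: A-series; mu = 2 gives A_2.

2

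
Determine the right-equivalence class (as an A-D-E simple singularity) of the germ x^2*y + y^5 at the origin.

The Hessian of f at 0 is [[0, 0], [0, 0]] with rank 0, so corank 2. A Groebner basis of the Jacobian ideal J(f) in C{x,y} is {x^2/5 + y^4, x^3, x*y}; counting standard monomials gives mu = 6. Corank 2; j^3 = x^2*y has shape L^2 M (L != M), so D-series; mu = 6 gives D_6.

D6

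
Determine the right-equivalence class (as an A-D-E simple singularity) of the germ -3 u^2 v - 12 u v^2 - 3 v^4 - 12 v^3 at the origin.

D_5

The Hessian of f at 0 has rank 0. Corank 2; j^3 = -3*v*(u + 2*v)^2 has shape L^2 M (L != M), so D-series; mu = 5 gives D_5.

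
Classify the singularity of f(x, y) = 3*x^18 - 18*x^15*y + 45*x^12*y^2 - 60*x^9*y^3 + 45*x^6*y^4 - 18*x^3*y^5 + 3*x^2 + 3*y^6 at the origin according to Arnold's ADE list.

The Hessian of f at 0 is [[6, 0], [0, 0]] with rank 1, so corank 1. A Groebner basis of the Jacobian ideal J(f) in C{x,y} is {y^5, x}; counting standard monomials gives mu = 5. Corank 1: A-series; mu = 5 gives A_5.

A_5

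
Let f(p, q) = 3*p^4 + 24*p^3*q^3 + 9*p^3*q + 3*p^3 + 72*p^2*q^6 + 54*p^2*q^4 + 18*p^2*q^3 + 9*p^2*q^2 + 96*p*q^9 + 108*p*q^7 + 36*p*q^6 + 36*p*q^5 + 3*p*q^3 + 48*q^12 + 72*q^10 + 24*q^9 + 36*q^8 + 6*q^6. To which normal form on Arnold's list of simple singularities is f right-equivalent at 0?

E7

The Hessian of f at 0 has rank 0. Corank 2; j^3 = 3*p^3 is a perfect cube, so E-series; the 4-jet and mu = 7 give E_7.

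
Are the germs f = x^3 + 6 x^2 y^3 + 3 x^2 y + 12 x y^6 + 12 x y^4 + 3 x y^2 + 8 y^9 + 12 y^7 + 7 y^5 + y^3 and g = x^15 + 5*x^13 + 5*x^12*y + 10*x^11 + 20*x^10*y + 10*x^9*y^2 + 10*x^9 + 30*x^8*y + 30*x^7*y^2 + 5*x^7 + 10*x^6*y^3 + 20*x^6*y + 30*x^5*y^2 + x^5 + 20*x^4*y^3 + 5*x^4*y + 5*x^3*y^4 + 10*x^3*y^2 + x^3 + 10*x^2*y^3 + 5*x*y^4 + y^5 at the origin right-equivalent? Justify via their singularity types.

The Hessian of f at 0 is [[0, 0], [0, 0]] with rank 0, so corank 2. A Groebner basis of the Jacobian ideal J(f) in C{x,y} is {x^2/4 + x*y^3 + x*y/2 + y^2/4, y^4, x^3 - 3*x*y^2 - 2*y^3, x^2*y + 2*x*y^2 + y^3}; counting standard monomials gives mu = 8. Corank 2; j^3 = (x + y)^3 is a perfect cube, so E-series; the 5-jet and mu = 8 give E_8. The Hessian of g at 0 is [[0, 0], [0, 0]] with rank 0, so corank 2. A Groebner basis of the Jacobian ideal J(g) in C{x,y} is {y^5, x*y^3 + y^4/4, x^2}; counting standard monomials gives mu = 8. Corank 2; j^3 = x^3 is a perfect cube, so E-series; the 5-jet and mu = 8 give E_8. Both have type E_8, hence right-equivalent.

Yes.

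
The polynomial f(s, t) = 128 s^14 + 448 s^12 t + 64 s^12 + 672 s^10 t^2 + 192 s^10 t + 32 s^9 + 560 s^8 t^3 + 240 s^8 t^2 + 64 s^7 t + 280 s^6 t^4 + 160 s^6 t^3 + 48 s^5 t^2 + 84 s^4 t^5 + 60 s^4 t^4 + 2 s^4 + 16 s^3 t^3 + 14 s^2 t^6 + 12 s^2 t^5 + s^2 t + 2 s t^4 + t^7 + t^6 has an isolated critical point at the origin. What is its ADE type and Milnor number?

Type D7, Milnor number mu = 7.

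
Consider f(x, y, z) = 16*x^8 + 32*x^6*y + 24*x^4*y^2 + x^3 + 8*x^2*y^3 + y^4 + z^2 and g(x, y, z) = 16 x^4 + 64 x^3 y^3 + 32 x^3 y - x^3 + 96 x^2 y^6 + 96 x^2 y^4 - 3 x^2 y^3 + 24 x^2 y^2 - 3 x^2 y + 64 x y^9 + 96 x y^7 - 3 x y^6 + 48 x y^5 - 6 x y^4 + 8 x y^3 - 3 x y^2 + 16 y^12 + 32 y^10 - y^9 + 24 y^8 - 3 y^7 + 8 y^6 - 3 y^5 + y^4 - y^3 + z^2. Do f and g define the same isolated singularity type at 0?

Yes.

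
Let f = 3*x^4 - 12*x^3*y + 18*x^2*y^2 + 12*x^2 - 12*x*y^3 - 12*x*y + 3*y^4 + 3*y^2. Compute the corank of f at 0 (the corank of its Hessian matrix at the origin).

Hessian at 0 has rank 1.

1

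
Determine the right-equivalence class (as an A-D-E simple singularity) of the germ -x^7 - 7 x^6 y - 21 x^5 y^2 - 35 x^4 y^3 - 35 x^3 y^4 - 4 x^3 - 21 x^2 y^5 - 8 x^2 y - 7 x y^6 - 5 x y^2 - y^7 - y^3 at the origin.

The Hessian of f at 0 has rank 0. Corank 2; j^3 = -(x + y)*(2*x + y)^2 has shape L^2 M (L != M), so D-series; mu = 8 gives D_8.

D_8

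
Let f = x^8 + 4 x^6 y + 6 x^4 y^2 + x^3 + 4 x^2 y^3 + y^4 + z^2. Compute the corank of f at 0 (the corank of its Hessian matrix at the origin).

2

The Hessian at 0 is [[0, 0, 0], [0, 0, 0], [0, 0, 2]] of rank 1; hence corank 2.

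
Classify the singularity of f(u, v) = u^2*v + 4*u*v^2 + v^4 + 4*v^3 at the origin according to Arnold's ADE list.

D_{5}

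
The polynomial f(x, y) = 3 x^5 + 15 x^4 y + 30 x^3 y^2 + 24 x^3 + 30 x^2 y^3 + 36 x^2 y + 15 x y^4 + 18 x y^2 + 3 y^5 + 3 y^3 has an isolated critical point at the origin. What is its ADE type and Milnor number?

The Hessian of f at 0 has rank 0. Corank 2; j^3 = 3*(2*x + y)^3 is a perfect cube, so E-series; the 5-jet and mu = 8 give E_8.

Type E_8, Milnor number mu = 8.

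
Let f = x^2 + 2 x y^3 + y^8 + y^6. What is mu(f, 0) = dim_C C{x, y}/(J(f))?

The Hessian of f at 0 has rank 1. Corank 1: A-series; mu = 7 gives A_7.

7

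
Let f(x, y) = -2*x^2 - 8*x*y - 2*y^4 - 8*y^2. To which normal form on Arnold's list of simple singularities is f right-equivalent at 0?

A_{3}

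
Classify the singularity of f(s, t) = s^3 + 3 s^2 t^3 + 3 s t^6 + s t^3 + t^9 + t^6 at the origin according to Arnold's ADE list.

E7

The Hessian of f at 0 is [[0, 0], [0, 0]] with rank 0, so corank 2. A Groebner basis of the Jacobian ideal J(f) in C{s,t} is {s^3, s*t^2, 3*s^2 + t^3}; counting standard monomials gives mu = 7. Corank 2; j^3 = s^3 is a perfect cube, so E-series; the 4-jet and mu = 7 give E_7.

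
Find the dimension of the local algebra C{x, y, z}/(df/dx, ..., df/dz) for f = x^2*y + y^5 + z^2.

The Hessian of f at 0 has rank 1. Corank 2; j^3 = x^2*y has shape L^2 M (L != M), so D-series; mu = 6 gives D_6.

6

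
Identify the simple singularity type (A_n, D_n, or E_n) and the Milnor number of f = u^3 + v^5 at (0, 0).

Type E_8, Milnor number mu = 8.

The Hessian of f at 0 has rank 0. Corank 2; j^3 = u^3 is a perfect cube, so E-series; the 5-jet and mu = 8 give E_8.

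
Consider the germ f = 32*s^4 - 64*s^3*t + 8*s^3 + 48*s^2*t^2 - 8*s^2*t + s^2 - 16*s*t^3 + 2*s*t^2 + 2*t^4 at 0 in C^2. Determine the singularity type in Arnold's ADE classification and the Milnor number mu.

Type A_{3}, Milnor number mu = 3.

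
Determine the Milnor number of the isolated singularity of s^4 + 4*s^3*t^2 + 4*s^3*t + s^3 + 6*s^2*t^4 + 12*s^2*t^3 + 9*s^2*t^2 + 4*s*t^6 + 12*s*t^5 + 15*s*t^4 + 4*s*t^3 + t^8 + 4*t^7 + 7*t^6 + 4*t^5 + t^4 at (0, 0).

6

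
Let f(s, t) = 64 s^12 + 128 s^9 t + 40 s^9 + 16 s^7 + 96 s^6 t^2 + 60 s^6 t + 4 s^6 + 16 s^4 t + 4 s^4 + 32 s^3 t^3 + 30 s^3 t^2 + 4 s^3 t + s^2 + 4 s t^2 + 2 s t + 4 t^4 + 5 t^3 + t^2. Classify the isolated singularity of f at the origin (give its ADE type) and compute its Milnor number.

Type A_2, Milnor number mu = 2.

The Hessian of f at 0 has rank 1. Corank 1: A-series; mu = 2 gives A_2.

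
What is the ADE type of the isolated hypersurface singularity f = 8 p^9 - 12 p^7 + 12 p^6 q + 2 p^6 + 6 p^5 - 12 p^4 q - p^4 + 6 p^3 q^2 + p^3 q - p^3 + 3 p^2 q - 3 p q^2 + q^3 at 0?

The Hessian of f at 0 has rank 0. Corank 2; j^3 = -(p - q)^3 is a perfect cube, so E-series; the 4-jet and mu = 7 give E_7.

E_{7}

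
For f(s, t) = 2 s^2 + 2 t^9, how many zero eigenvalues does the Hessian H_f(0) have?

1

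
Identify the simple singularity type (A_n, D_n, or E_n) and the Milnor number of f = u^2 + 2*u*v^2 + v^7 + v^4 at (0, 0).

Type A6, Milnor number mu = 6.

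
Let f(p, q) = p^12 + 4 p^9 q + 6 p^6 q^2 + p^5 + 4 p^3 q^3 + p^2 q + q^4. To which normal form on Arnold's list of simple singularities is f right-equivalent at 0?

The Hessian of f at 0 has rank 0. Corank 2; j^3 = p^2*q has shape L^2 M (L != M), so D-series; mu = 5 gives D_5.

D5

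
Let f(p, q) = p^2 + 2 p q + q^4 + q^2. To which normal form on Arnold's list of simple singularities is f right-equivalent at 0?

The Hessian of f at 0 has rank 1. Corank 1: A-series; mu = 3 gives A_3.

A_3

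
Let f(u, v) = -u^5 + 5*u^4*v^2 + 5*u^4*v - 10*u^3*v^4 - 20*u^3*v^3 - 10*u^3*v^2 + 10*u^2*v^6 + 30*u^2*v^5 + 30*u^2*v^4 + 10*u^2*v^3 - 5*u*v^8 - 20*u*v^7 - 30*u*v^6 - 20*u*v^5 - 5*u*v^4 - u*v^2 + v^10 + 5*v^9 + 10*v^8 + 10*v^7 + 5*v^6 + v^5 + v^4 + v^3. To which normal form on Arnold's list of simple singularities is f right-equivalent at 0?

The Hessian of f at 0 has rank 0. Corank 2; j^3 = -v^2*(u - v) has shape L^2 M (L != M), so D-series; mu = 6 gives D_6.

D_{6}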